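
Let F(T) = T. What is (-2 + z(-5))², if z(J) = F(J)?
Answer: 49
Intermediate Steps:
z(J) = J
(-2 + z(-5))² = (-2 - 5)² = (-7)² = 49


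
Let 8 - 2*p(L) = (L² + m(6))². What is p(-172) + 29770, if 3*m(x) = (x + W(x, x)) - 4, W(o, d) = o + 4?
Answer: -437695098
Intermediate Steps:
W(o, d) = 4 + o
m(x) = 2*x/3 (m(x) = ((x + (4 + x)) - 4)/3 = ((4 + 2*x) - 4)/3 = (2*x)/3 = 2*x/3)
p(L) = 4 - (4 + L²)²/2 (p(L) = 4 - (L² + (⅔)*6)²/2 = 4 - (L² + 4)²/2 = 4 - (4 + L²)²/2)
p(-172) + 29770 = (4 - (4 + (-172)²)²/2) + 29770 = (4 - (4 + 29584)²/2) + 29770 = (4 - ½*29588²) + 29770 = (4 - ½*875449744) + 29770 = (4 - 437724872) + 29770 = -437724868 + 29770 = -437695098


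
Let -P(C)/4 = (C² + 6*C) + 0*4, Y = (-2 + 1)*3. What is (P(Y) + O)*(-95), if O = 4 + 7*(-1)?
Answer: -3135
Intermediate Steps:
Y = -3 (Y = -1*3 = -3)
P(C) = -24*C - 4*C² (P(C) = -4*((C² + 6*C) + 0*4) = -4*((C² + 6*C) + 0) = -4*(C² + 6*C) = -24*C - 4*C²)
O = -3 (O = 4 - 7 = -3)
(P(Y) + O)*(-95) = (-4*(-3)*(6 - 3) - 3)*(-95) = (-4*(-3)*3 - 3)*(-95) = (36 - 3)*(-95) = 33*(-95) = -3135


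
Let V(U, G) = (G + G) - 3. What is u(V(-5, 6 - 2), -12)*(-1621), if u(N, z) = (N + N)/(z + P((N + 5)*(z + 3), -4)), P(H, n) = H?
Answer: 8105/51 ≈ 158.92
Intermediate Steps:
V(U, G) = -3 + 2*G (V(U, G) = 2*G - 3 = -3 + 2*G)
u(N, z) = 2*N/(z + (3 + z)*(5 + N)) (u(N, z) = (N + N)/(z + (N + 5)*(z + 3)) = (2*N)/(z + (5 + N)*(3 + z)) = (2*N)/(z + (3 + z)*(5 + N)) = 2*N/(z + (3 + z)*(5 + N)))
u(V(-5, 6 - 2), -12)*(-1621) = (2*(-3 + 2*(6 - 2))/(15 + 3*(-3 + 2*(6 - 2)) + 6*(-12) + (-3 + 2*(6 - 2))*(-12)))*(-1621) = (2*(-3 + 2*4)/(15 + 3*(-3 + 2*4) - 72 + (-3 + 2*4)*(-12)))*(-1621) = (2*(-3 + 8)/(15 + 3*(-3 + 8) - 72 + (-3 + 8)*(-12)))*(-1621) = (2*5/(15 + 3*5 - 72 + 5*(-12)))*(-1621) = (2*5/(15 + 15 - 72 - 60))*(-1621) = (2*5/(-102))*(-1621) = (2*5*(-1/102))*(-1621) = -5/51*(-1621) = 8105/51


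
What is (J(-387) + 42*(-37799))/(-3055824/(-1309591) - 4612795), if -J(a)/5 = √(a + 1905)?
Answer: 2079051668778/6040871761021 + 6547955*√1518/6040871761021 ≈ 0.34421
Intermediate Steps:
J(a) = -5*√(1905 + a) (J(a) = -5*√(a + 1905) = -5*√(1905 + a))
(J(-387) + 42*(-37799))/(-3055824/(-1309591) - 4612795) = (-5*√(1905 - 387) + 42*(-37799))/(-3055824/(-1309591) - 4612795) = (-5*√1518 - 1587558)/(-3055824*(-1/1309591) - 4612795) = (-1587558 - 5*√1518)/(3055824/1309591 - 4612795) = (-1587558 - 5*√1518)/(-6040871761021/1309591) = (-1587558 - 5*√1518)*(-1309591/6040871761021) = 2079051668778/6040871761021 + 6547955*√1518/6040871761021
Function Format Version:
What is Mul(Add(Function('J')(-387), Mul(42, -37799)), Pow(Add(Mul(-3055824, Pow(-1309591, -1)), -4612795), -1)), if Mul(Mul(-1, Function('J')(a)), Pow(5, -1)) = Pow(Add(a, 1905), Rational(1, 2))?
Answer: Add(Rational(2079051668778, 6040871761021), Mul(Rational(6547955, 6040871761021), Pow(1518, Rational(1, 2)))) ≈ 0.34421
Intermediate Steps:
Function('J')(a) = Mul(-5, Pow(Add(1905, a), Rational(1, 2))) (Function('J')(a) = Mul(-5, Pow(Add(a, 1905), Rational(1, 2))) = Mul(-5, Pow(Add(1905, a), Rational(1, 2))))
Mul(Add(Function('J')(-387), Mul(42, -37799)), Pow(Add(Mul(-3055824, Pow(-1309591, -1)), -4612795), -1)) = Mul(Add(Mul(-5, Pow(Add(1905, -387), Rational(1, 2))), Mul(42, -37799)), Pow(Add(Mul(-3055824, Pow(-1309591, -1)), -4612795), -1)) = Mul(Add(Mul(-5, Pow(1518, Rational(1, 2))), -1587558), Pow(Add(Mul(-3055824, Rational(-1, 1309591)), -4612795), -1)) = Mul(Add(-1587558, Mul(-5, Pow(1518, Rational(1, 2)))), Pow(Add(Rational(3055824, 1309591), -4612795), -1)) = Mul(Add(-1587558, Mul(-5, Pow(1518, Rational(1, 2)))), Pow(Rational(-6040871761021, 1309591), -1)) = Mul(Add(-1587558, Mul(-5, Pow(1518, Rational(1, 2)))), Rational(-1309591, 6040871761021)) = Add(Rational(2079051668778, 6040871761021), Mul(Rational(6547955, 6040871761021), Pow(1518, Rational(1, 2))))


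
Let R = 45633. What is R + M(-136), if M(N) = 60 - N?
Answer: 45829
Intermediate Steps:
R + M(-136) = 45633 + (60 - 1*(-136)) = 45633 + (60 + 136) = 45633 + 196 = 45829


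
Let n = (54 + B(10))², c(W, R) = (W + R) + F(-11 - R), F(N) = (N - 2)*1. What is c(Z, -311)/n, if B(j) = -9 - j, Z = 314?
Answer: 43/175 ≈ 0.24571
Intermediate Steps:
F(N) = -2 + N (F(N) = (-2 + N)*1 = -2 + N)
c(W, R) = -13 + W (c(W, R) = (W + R) + (-2 + (-11 - R)) = (R + W) + (-13 - R) = -13 + W)
n = 1225 (n = (54 + (-9 - 1*10))² = (54 + (-9 - 10))² = (54 - 19)² = 35² = 1225)
c(Z, -311)/n = (-13 + 314)/1225 = 301*(1/1225) = 43/175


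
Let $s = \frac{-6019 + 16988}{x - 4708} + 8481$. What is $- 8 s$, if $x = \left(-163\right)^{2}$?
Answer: $- \frac{211901840}{3123} \approx -67852.0$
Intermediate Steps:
$x = 26569$
$s = \frac{26487730}{3123}$ ($s = \frac{-6019 + 16988}{26569 - 4708} + 8481 = \frac{10969}{21861} + 8481 = 10969 \cdot \frac{1}{21861} + 8481 = \frac{1567}{3123} + 8481 = \frac{26487730}{3123} \approx 8481.5$)
$- 8 s = \left(-8\right) \frac{26487730}{3123} = - \frac{211901840}{3123}$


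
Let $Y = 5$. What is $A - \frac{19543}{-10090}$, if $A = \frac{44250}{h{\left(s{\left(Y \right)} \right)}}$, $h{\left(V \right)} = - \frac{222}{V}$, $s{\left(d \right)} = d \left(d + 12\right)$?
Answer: $- \frac{6324445659}{373330} \approx -16941.0$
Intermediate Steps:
$s{\left(d \right)} = d \left(12 + d\right)$
$A = - \frac{626875}{37}$ ($A = \frac{44250}{\left(-222\right) \frac{1}{5 \left(12 + 5\right)}} = \frac{44250}{\left(-222\right) \frac{1}{5 \cdot 17}} = \frac{44250}{\left(-222\right) \frac{1}{85}} = \frac{44250}{- \frac{222}{85}} = 44250 \left(- \frac{85}{222}\right) = - \frac{626875}{37} \approx -16943.0$)
$A - \frac{19543}{-10090} = - \frac{626875}{37} - \frac{19543}{-10090} = - \frac{626875}{37} - 19543 \left(- \frac{1}{10090}\right) = - \frac{626875}{37} - - \frac{19543}{10090} = - \frac{626875}{37} + \frac{19543}{10090} = - \frac{6324445659}{373330}$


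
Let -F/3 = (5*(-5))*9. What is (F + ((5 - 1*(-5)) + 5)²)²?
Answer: 810000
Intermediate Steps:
F = 675 (F = -3*5*(-5)*9 = -(-75)*9 = -3*(-225) = 675)
(F + ((5 - 1*(-5)) + 5)²)² = (675 + ((5 - 1*(-5)) + 5)²)² = (675 + ((5 + 5) + 5)²)² = (675 + (10 + 5)²)² = (675 + 15²)² = (675 + 225)² = 900² = 810000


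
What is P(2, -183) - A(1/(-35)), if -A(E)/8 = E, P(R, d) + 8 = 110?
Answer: 3562/35 ≈ 101.77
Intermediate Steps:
P(R, d) = 102 (P(R, d) = -8 + 110 = 102)
A(E) = -8*E
P(2, -183) - A(1/(-35)) = 102 - (-8)/(-35) = 102 - (-8)*(-1)/35 = 102 - 1*8/35 = 102 - 8/35 = 3562/35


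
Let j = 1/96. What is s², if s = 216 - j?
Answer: 429940225/9216 ≈ 46652.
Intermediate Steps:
j = 1/96 ≈ 0.010417
s = 20735/96 (s = 216 - 1*1/96 = 216 - 1/96 = 20735/96 ≈ 215.99)
s² = (20735/96)² = 429940225/9216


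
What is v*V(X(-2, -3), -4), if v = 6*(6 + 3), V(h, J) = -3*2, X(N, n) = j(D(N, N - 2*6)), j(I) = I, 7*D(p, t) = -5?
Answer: -324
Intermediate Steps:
D(p, t) = -5/7 (D(p, t) = (⅐)*(-5) = -5/7)
X(N, n) = -5/7
V(h, J) = -6
v = 54 (v = 6*9 = 54)
v*V(X(-2, -3), -4) = 54*(-6) = -324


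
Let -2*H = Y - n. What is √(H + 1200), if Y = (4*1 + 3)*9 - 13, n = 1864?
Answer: 7*√43 ≈ 45.902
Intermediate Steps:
Y = 50 (Y = (4 + 3)*9 - 13 = 7*9 - 13 = 63 - 13 = 50)
H = 907 (H = -(50 - 1*1864)/2 = -(50 - 1864)/2 = -½*(-1814) = 907)
√(H + 1200) = √(907 + 1200) = √2107 = 7*√43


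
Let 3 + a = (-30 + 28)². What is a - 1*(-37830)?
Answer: 37831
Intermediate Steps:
a = 1 (a = -3 + (-30 + 28)² = -3 + (-2)² = -3 + 4 = 1)
a - 1*(-37830) = 1 - 1*(-37830) = 1 + 37830 = 37831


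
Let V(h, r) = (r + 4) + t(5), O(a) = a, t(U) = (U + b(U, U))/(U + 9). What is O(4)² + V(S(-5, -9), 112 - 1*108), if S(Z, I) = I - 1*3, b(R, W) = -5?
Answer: 24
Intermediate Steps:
t(U) = (-5 + U)/(9 + U) (t(U) = (U - 5)/(U + 9) = (-5 + U)/(9 + U))
S(Z, I) = -3 + I (S(Z, I) = I - 3 = -3 + I)
V(h, r) = 4 + r (V(h, r) = (r + 4) + (-5 + 5)/(9 + 5) = (4 + r) + 0/14 = (4 + r) + (1/14)*0 = (4 + r) + 0 = 4 + r)
O(4)² + V(S(-5, -9), 112 - 1*108) = 4² + (4 + (112 - 1*108)) = 16 + (4 + (112 - 108)) = 16 + (4 + 4) = 16 + 8 = 24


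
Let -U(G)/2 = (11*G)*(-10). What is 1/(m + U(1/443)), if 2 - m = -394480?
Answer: 443/174755746 ≈ 2.5350e-6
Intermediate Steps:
U(G) = 220*G (U(G) = -2*11*G*(-10) = -(-220)*G = 220*G)
m = 394482 (m = 2 - 1*(-394480) = 2 + 394480 = 394482)
1/(m + U(1/443)) = 1/(394482 + 220/443) = 1/(174755746/443) = 443/174755746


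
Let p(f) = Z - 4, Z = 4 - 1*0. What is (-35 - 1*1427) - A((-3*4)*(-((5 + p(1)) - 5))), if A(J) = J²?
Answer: -1462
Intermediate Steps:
Z = 4 (Z = 4 + 0 = 4)
p(f) = 0 (p(f) = 4 - 4 = 0)
(-35 - 1*1427) - A((-3*4)*(-((5 + p(1)) - 5))) = (-35 - 1*1427) - ((-3*4)*(-((5 + 0) - 5)))² = (-35 - 1427) - (-(-12)*(5 - 5))² = -1462 - (-(-12)*0)² = -1462 - (-12*0)² = -1462 - 1*0² = -1462 - 1*0 = -1462 + 0 = -1462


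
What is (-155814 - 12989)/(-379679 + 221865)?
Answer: 168803/157814 ≈ 1.0696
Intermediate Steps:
(-155814 - 12989)/(-379679 + 221865) = -168803/(-157814) = -168803*(-1/157814) = 168803/157814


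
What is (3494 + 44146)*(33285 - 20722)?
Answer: 598501320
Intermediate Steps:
(3494 + 44146)*(33285 - 20722) = 47640*12563 = 598501320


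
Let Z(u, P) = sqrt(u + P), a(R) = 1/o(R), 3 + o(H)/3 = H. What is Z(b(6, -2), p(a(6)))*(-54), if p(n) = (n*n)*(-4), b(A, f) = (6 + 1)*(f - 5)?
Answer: -6*I*sqrt(3973) ≈ -378.19*I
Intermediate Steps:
o(H) = -9 + 3*H
b(A, f) = -35 + 7*f (b(A, f) = 7*(-5 + f) = -35 + 7*f)
a(R) = 1/(-9 + 3*R)
p(n) = -4*n**2 (p(n) = n**2*(-4) = -4*n**2)
Z(u, P) = sqrt(P + u)
Z(b(6, -2), p(a(6)))*(-54) = sqrt(-4*1/(9*(-3 + 6)**2) + (-35 + 7*(-2)))*(-54) = sqrt(-4*((1/3)/3)**2 + (-35 - 14))*(-54) = sqrt(-4*((1/3)*(1/3))**2 - 49)*(-54) = sqrt(-4*(1/9)**2 - 49)*(-54) = sqrt(-4*1/81 - 49)*(-54) = sqrt(-4/81 - 49)*(-54) = sqrt(-3973/81)*(-54) = (I*sqrt(3973)/9)*(-54) = -6*I*sqrt(3973)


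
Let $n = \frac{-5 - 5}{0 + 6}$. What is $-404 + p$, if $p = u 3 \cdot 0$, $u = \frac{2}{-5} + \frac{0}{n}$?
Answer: $-404$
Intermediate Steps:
$n = - \frac{5}{3}$ ($n = - \frac{10}{6} = \left(-10\right) \frac{1}{6} = - \frac{5}{3} \approx -1.6667$)
$u = - \frac{2}{5}$ ($u = \frac{2}{-5} + \frac{0}{- \frac{5}{3}} = 2 \left(- \frac{1}{5}\right) + 0 \left(- \frac{3}{5}\right) = - \frac{2}{5} + 0 = - \frac{2}{5} \approx -0.4$)
$p = 0$ ($p = \left(- \frac{2}{5}\right) 3 \cdot 0 = \left(- \frac{6}{5}\right) 0 = 0$)
$-404 + p = -404 + 0 = -404$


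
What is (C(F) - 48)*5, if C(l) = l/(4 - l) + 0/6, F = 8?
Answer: -250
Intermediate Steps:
C(l) = l/(4 - l) (C(l) = l/(4 - l) + 0*(⅙) = l/(4 - l) + 0 = l/(4 - l))
(C(F) - 48)*5 = (-1*8/(-4 + 8) - 48)*5 = (-1*8/4 - 48)*5 = (-1*8*¼ - 48)*5 = (-2 - 48)*5 = -50*5 = -250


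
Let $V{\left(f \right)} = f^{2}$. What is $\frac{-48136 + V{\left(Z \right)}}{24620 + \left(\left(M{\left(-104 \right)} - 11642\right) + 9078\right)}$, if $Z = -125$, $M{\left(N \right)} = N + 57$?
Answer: $- \frac{32511}{22009} \approx -1.4772$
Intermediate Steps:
$M{\left(N \right)} = 57 + N$
$\frac{-48136 + V{\left(Z \right)}}{24620 + \left(\left(M{\left(-104 \right)} - 11642\right) + 9078\right)} = \frac{-48136 + \left(-125\right)^{2}}{24620 + \left(\left(\left(57 - 104\right) - 11642\right) + 9078\right)} = \frac{-48136 + 15625}{24620 + \left(\left(-47 - 11642\right) + 9078\right)} = - \frac{32511}{24620 + \left(-11689 + 9078\right)} = - \frac{32511}{24620 - 2611} = - \frac{32511}{22009}$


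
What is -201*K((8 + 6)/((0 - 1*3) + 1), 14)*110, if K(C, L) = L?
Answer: -309540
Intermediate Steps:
-201*K((8 + 6)/((0 - 1*3) + 1), 14)*110 = -201*14*110 = -2814*110 = -309540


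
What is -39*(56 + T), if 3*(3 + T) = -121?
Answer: -494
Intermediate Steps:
T = -130/3 (T = -3 + (⅓)*(-121) = -3 - 121/3 = -130/3 ≈ -43.333)
-39*(56 + T) = -39*(56 - 130/3) = -39*38/3 = -494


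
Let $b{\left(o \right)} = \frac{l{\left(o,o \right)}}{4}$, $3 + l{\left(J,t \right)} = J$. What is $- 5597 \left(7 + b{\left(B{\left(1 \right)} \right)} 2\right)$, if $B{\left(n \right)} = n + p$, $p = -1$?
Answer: $- \frac{61567}{2} \approx -30784.0$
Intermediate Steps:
$l{\left(J,t \right)} = -3 + J$
$B{\left(n \right)} = -1 + n$ ($B{\left(n \right)} = n - 1 = -1 + n$)
$b{\left(o \right)} = - \frac{3}{4} + \frac{o}{4}$ ($b{\left(o \right)} = \frac{-3 + o}{4} = \left(-3 + o\right) \frac{1}{4} = - \frac{3}{4} + \frac{o}{4}$)
$- 5597 \left(7 + b{\left(B{\left(1 \right)} \right)} 2\right) = - 5597 \left(7 + \left(- \frac{3}{4} + \frac{-1 + 1}{4}\right) 2\right) = - 5597 \left(7 + \left(- \frac{3}{4} + \frac{1}{4} \cdot 0\right) 2\right) = - 5597 \left(7 + \left(- \frac{3}{4} + 0\right) 2\right) = - 5597 \left(7 - \frac{3}{2}\right) = \left(-5597\right) \frac{11}{2} = - \frac{61567}{2}$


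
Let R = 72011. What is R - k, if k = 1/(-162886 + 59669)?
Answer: 7432759388/103217 ≈ 72011.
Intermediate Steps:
k = -1/103217 (k = 1/(-103217) = -1/103217 ≈ -9.6883e-6)
R - k = 72011 - 1*(-1/103217) = 72011 + 1/103217 = 7432759388/103217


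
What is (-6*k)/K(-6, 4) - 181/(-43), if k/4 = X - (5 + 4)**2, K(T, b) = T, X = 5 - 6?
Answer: -13923/43 ≈ -323.79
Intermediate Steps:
X = -1
k = -328 (k = 4*(-1 - (5 + 4)**2) = 4*(-1 - 1*9**2) = 4*(-1 - 1*81) = 4*(-1 - 81) = 4*(-82) = -328)
(-6*k)/K(-6, 4) - 181/(-43) = -6*(-328)/(-6) - 181/(-43) = 1968*(-1/6) - 181*(-1/43) = -328 + 181/43 = -13923/43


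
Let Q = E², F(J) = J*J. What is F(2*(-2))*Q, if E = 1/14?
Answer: 4/49 ≈ 0.081633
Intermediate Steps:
E = 1/14 ≈ 0.071429
F(J) = J²
Q = 1/196 (Q = (1/14)² = 1/196 ≈ 0.0051020)
F(2*(-2))*Q = (2*(-2))²*(1/196) = (-4)²*(1/196) = 16*(1/196) = 4/49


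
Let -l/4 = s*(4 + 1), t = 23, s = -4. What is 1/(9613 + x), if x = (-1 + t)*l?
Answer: 1/11373 ≈ 8.7928e-5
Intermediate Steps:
l = 80 (l = -(-16)*(4 + 1) = -(-16)*5 = -4*(-20) = 80)
x = 1760 (x = (-1 + 23)*80 = 22*80 = 1760)
1/(9613 + x) = 1/(9613 + 1760) = 1/11373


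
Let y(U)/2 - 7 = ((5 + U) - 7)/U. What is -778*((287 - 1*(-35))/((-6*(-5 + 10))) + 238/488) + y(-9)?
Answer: 43851613/5490 ≈ 7987.5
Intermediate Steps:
y(U) = 14 + 2*(-2 + U)/U (y(U) = 14 + 2*(((5 + U) - 7)/U) = 14 + 2*((-2 + U)/U) = 14 + 2*(-2 + U)/U)
-778*((287 - 1*(-35))/((-6*(-5 + 10))) + 238/488) + y(-9) = -778*((287 - 1*(-35))/((-6*(-5 + 10))) + 238/488) + (16 - 4/(-9)) = -778*((287 + 35)/((-6*5)) + 238*(1/488)) + (16 - 4*(-⅑)) = -778*(322/(-30) + 119/244) + (16 + 4/9) = -778*(322*(-1/30) + 119/244) + 148/9 = -778*(-161/15 + 119/244) + 148/9 = -778*(-37499/3660) + 148/9 = 14587111/1830 + 148/9 = 43851613/5490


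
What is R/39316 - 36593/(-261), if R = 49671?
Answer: 1451654519/10261476 ≈ 141.47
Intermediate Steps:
R/39316 - 36593/(-261) = 49671/39316 - 36593/(-261) = 49671*(1/39316) - 36593*(-1/261) = 49671/39316 + 36593/261 = 1451654519/10261476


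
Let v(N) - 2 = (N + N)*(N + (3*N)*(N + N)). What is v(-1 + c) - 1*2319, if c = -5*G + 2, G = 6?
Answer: -293303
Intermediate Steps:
c = -28 (c = -5*6 + 2 = -30 + 2 = -28)
v(N) = 2 + 2*N*(N + 6*N**2) (v(N) = 2 + (N + N)*(N + (3*N)*(N + N)) = 2 + (2*N)*(N + (3*N)*(2*N)) = 2 + (2*N)*(N + 6*N**2) = 2 + 2*N*(N + 6*N**2))
v(-1 + c) - 1*2319 = (2 + 2*(-1 - 28)**2 + 12*(-1 - 28)**3) - 1*2319 = (2 + 2*(-29)**2 + 12*(-29)**3) - 2319 = (2 + 2*841 + 12*(-24389)) - 2319 = (2 + 1682 - 292668) - 2319 = -290984 - 2319 = -293303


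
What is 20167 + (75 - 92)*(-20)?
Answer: 20507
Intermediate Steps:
20167 + (75 - 92)*(-20) = 20167 - 17*(-20) = 20167 + 340 = 20507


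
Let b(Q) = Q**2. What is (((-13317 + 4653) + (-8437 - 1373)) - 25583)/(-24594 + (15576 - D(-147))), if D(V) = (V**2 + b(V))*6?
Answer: 44057/268326 ≈ 0.16419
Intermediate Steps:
D(V) = 12*V**2 (D(V) = (V**2 + V**2)*6 = (2*V**2)*6 = 12*V**2)
(((-13317 + 4653) + (-8437 - 1373)) - 25583)/(-24594 + (15576 - D(-147))) = (((-13317 + 4653) + (-8437 - 1373)) - 25583)/(-24594 + (15576 - 12*(-147)**2)) = ((-8664 - 9810) - 25583)/(-24594 + (15576 - 12*21609)) = (-18474 - 25583)/(-24594 + (15576 - 1*259308)) = -44057/(-24594 + (15576 - 259308)) = -44057/(-24594 - 243732) = -44057/(-268326) = -44057*(-1/268326) = 44057/268326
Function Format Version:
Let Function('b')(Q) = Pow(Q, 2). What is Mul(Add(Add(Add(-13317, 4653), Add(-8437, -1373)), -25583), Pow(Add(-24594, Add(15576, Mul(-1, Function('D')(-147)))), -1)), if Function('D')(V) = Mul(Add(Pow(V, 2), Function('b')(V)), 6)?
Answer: Rational(44057, 268326) ≈ 0.16419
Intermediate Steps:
Function('D')(V) = Mul(12, Pow(V, 2)) (Function('D')(V) = Mul(Add(Pow(V, 2), Pow(V, 2)), 6) = Mul(Mul(2, Pow(V, 2)), 6) = Mul(12, Pow(V, 2)))
Mul(Add(Add(Add(-13317, 4653), Add(-8437, -1373)), -25583), Pow(Add(-24594, Add(15576, Mul(-1, Function('D')(-147)))), -1)) = Mul(Add(Add(Add(-13317, 4653), Add(-8437, -1373)), -25583), Pow(Add(-24594, Add(15576, Mul(-1, Mul(12, Pow(-147, 2))))), -1)) = Mul(Add(Add(-8664, -9810), -25583), Pow(Add(-24594, Add(15576, Mul(-1, Mul(12, 21609)))), -1)) = Mul(Add(-18474, -25583), Pow(Add(-24594, Add(15576, Mul(-1, 259308))), -1)) = Mul(-44057, Pow(Add(-24594, Add(15576, -259308)), -1)) = Mul(-44057, Pow(Add(-24594, -243732), -1)) = Mul(-44057, Pow(-268326, -1)) = Mul(-44057, Rational(-1, 268326)) = Rational(44057, 268326)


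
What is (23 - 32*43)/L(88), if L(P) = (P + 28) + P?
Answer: -451/68 ≈ -6.6324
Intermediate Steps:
L(P) = 28 + 2*P (L(P) = (28 + P) + P = 28 + 2*P)
(23 - 32*43)/L(88) = (23 - 32*43)/(28 + 2*88) = (23 - 1376)/(28 + 176) = -1353/204 = -1353*1/204 = -451/68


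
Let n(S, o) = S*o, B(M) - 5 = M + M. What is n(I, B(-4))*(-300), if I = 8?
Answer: 7200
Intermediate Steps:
B(M) = 5 + 2*M (B(M) = 5 + (M + M) = 5 + 2*M)
n(I, B(-4))*(-300) = (8*(5 + 2*(-4)))*(-300) = (8*(5 - 8))*(-300) = (8*(-3))*(-300) = -24*(-300) = 7200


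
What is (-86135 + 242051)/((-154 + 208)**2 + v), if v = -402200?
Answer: -38979/99821 ≈ -0.39049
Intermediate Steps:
(-86135 + 242051)/((-154 + 208)**2 + v) = (-86135 + 242051)/((-154 + 208)**2 - 402200) = 155916/(54**2 - 402200) = 155916/(2916 - 402200) = 155916/(-399284) = 155916*(-1/399284) = -38979/99821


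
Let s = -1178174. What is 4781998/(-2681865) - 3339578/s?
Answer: 1661135820659/1579851807255 ≈ 1.0515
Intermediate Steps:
4781998/(-2681865) - 3339578/s = 4781998/(-2681865) - 3339578/(-1178174) = 4781998*(-1/2681865) - 3339578*(-1/1178174) = -4781998/2681865 + 1669789/589087 = 1661135820659/1579851807255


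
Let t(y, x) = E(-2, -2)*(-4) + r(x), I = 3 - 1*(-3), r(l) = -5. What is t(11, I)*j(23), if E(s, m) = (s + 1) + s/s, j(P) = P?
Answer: -115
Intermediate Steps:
E(s, m) = 2 + s (E(s, m) = (1 + s) + 1 = 2 + s)
I = 6 (I = 3 + 3 = 6)
t(y, x) = -5 (t(y, x) = (2 - 2)*(-4) - 5 = 0*(-4) - 5 = 0 - 5 = -5)
t(11, I)*j(23) = -5*23 = -115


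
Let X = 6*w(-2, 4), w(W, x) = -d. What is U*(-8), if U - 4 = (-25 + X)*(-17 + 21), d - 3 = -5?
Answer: 384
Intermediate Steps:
d = -2 (d = 3 - 5 = -2)
w(W, x) = 2 (w(W, x) = -1*(-2) = 2)
X = 12 (X = 6*2 = 12)
U = -48 (U = 4 + (-25 + 12)*(-17 + 21) = 4 - 13*4 = 4 - 52 = -48)
U*(-8) = -48*(-8) = 384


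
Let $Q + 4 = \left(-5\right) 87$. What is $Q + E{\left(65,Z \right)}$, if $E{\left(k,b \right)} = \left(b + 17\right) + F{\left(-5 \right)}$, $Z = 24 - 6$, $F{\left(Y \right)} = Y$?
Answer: $-409$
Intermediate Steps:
$Q = -439$ ($Q = -4 - 435 = -439$)
$Z = 18$
$E{\left(k,b \right)} = 12 + b$ ($E{\left(k,b \right)} = \left(b + 17\right) - 5 = \left(17 + b\right) - 5 = 12 + b$)
$Q + E{\left(65,Z \right)} = -439 + \left(12 + 18\right) = -439 + 30 = -409$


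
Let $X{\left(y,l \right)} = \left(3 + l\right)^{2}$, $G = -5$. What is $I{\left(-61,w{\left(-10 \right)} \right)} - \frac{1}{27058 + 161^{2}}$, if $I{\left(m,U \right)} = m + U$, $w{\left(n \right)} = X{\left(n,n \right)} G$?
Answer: $- \frac{16211575}{52979} \approx -306.0$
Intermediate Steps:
$w{\left(n \right)} = - 5 \left(3 + n\right)^{2}$ ($w{\left(n \right)} = \left(3 + n\right)^{2} \left(-5\right) = - 5 \left(3 + n\right)^{2}$)
$I{\left(m,U \right)} = U + m$
$I{\left(-61,w{\left(-10 \right)} \right)} - \frac{1}{27058 + 161^{2}} = \left(- 5 \left(3 - 10\right)^{2} - 61\right) - \frac{1}{27058 + 161^{2}} = \left(- 5 \left(-7\right)^{2} - 61\right) - \frac{1}{27058 + 25921} = \left(\left(-5\right) 49 - 61\right) - \frac{1}{52979} = \left(-245 - 61\right) - \frac{1}{52979} = -306 - \frac{1}{52979} = - \frac{16211575}{52979}$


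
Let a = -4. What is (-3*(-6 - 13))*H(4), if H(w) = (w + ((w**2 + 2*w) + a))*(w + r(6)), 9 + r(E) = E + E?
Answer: 9576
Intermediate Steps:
r(E) = -9 + 2*E (r(E) = -9 + (E + E) = -9 + 2*E)
H(w) = (3 + w)*(-4 + w**2 + 3*w) (H(w) = (w + ((w**2 + 2*w) - 4))*(w + (-9 + 2*6)) = (w + (-4 + w**2 + 2*w))*(w + (-9 + 12)) = (-4 + w**2 + 3*w)*(w + 3) = (-4 + w**2 + 3*w)*(3 + w) = (3 + w)*(-4 + w**2 + 3*w))
(-3*(-6 - 13))*H(4) = (-3*(-6 - 13))*(-12 + 4**3 + 5*4 + 6*4**2) = (-3*(-19))*(-12 + 64 + 20 + 6*16) = 57*(-12 + 64 + 20 + 96) = 57*168 = 9576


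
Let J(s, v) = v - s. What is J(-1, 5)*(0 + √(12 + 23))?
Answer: 6*√35 ≈ 35.496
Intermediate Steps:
J(-1, 5)*(0 + √(12 + 23)) = (5 - 1*(-1))*(0 + √(12 + 23)) = (5 + 1)*(0 + √35) = 6*√35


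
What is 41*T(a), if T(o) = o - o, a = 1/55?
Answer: 0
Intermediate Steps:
a = 1/55 ≈ 0.018182
T(o) = 0
41*T(a) = 41*0 = 0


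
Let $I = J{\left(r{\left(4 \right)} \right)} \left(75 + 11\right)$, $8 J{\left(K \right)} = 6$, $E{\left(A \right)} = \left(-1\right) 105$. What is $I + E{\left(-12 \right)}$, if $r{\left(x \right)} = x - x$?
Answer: $- \frac{81}{2} \approx -40.5$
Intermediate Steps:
$E{\left(A \right)} = -105$
$r{\left(x \right)} = 0$
$J{\left(K \right)} = \frac{3}{4}$ ($J{\left(K \right)} = \frac{1}{8} \cdot 6 = \frac{3}{4}$)
$I = \frac{129}{2}$ ($I = \frac{3 \left(75 + 11\right)}{4} = \frac{3}{4} \cdot 86 = \frac{129}{2} \approx 64.5$)
$I + E{\left(-12 \right)} = \frac{129}{2} - 105 = - \frac{81}{2}$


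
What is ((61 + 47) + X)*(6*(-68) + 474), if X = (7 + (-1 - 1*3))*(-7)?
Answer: 5742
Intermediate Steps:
X = -21 (X = (7 + (-1 - 3))*(-7) = (7 - 4)*(-7) = 3*(-7) = -21)
((61 + 47) + X)*(6*(-68) + 474) = ((61 + 47) - 21)*(6*(-68) + 474) = (108 - 21)*(-408 + 474) = 87*66 = 5742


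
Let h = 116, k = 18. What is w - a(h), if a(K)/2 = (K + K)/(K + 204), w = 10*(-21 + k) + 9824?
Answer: 195851/20 ≈ 9792.5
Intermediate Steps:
w = 9794 (w = 10*(-21 + 18) + 9824 = 10*(-3) + 9824 = -30 + 9824 = 9794)
a(K) = 4*K/(204 + K) (a(K) = 2*((K + K)/(K + 204)) = 2*((2*K)/(204 + K)) = 2*(2*K/(204 + K)) = 4*K/(204 + K))
w - a(h) = 9794 - 4*116/(204 + 116) = 9794 - 4*116/320 = 9794 - 1*29/20 = 9794 - 29/20 = 195851/20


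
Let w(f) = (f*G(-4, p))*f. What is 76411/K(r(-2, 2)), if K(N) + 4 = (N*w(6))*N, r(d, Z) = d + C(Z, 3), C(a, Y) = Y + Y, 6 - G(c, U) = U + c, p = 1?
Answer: 76411/5180 ≈ 14.751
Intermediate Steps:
G(c, U) = 6 - U - c (G(c, U) = 6 - (U + c) = 6 + (-U - c) = 6 - U - c)
C(a, Y) = 2*Y
w(f) = 9*f² (w(f) = (f*(6 - 1*1 - 1*(-4)))*f = (f*(6 - 1 + 4))*f = (f*9)*f = (9*f)*f = 9*f²)
r(d, Z) = 6 + d (r(d, Z) = d + 2*3 = d + 6 = 6 + d)
K(N) = -4 + 324*N² (K(N) = -4 + (N*(9*6²))*N = -4 + (N*(9*36))*N = -4 + (N*324)*N = -4 + (324*N)*N = -4 + 324*N²)
76411/K(r(-2, 2)) = 76411/(-4 + 324*(6 - 2)²) = 76411/(-4 + 324*4²) = 76411/(-4 + 324*16) = 76411/(-4 + 5184) = 76411/5180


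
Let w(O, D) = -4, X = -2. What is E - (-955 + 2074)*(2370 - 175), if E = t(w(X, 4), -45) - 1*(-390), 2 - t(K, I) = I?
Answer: -2455768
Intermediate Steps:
t(K, I) = 2 - I
E = 437 (E = (2 - 1*(-45)) - 1*(-390) = (2 + 45) + 390 = 47 + 390 = 437)
E - (-955 + 2074)*(2370 - 175) = 437 - (-955 + 2074)*(2370 - 175) = 437 - 1119*2195 = 437 - 1*2456205 = 437 - 2456205 = -2455768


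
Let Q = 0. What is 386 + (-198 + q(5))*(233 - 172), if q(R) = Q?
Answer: -11692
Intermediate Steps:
q(R) = 0
386 + (-198 + q(5))*(233 - 172) = 386 + (-198 + 0)*(233 - 172) = 386 - 198*61 = 386 - 12078 = -11692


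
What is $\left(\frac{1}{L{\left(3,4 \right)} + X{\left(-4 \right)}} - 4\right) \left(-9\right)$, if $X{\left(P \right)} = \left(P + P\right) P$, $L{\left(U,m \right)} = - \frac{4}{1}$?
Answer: $\frac{999}{28} \approx 35.679$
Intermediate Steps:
$L{\left(U,m \right)} = -4$ ($L{\left(U,m \right)} = \left(-4\right) 1 = -4$)
$X{\left(P \right)} = 2 P^{2}$ ($X{\left(P \right)} = 2 P P = 2 P^{2}$)
$\left(\frac{1}{L{\left(3,4 \right)} + X{\left(-4 \right)}} - 4\right) \left(-9\right) = \left(\frac{1}{-4 + 2 \left(-4\right)^{2}} - 4\right) \left(-9\right) = \left(\frac{1}{-4 + 2 \cdot 16} - 4\right) \left(-9\right) = \left(\frac{1}{-4 + 32} - 4\right) \left(-9\right) = \left(\frac{1}{28} - 4\right) \left(-9\right) = \left(- \frac{111}{28}\right) \left(-9\right) = \frac{999}{28}$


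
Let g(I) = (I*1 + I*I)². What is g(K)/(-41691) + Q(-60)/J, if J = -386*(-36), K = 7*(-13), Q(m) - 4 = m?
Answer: -2987473783/1856853 ≈ -1608.9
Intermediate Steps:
Q(m) = 4 + m
K = -91
g(I) = (I + I²)²
J = 13896
g(K)/(-41691) + Q(-60)/J = ((-91)²*(1 - 91)²)/(-41691) + (4 - 60)/13896 = (8281*(-90)²)*(-1/41691) - 56*1/13896 = (8281*8100)*(-1/41691) - 7/1737 = 67076100*(-1/41691) - 7/1737 = -1719900/1069 - 7/1737 = -2987473783/1856853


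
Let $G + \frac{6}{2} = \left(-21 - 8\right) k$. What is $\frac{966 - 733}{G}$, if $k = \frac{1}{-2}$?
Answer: $\frac{466}{23} \approx 20.261$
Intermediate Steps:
$k = - \frac{1}{2} \approx -0.5$
$G = \frac{23}{2}$ ($G = -3 + \left(-21 - 8\right) \left(- \frac{1}{2}\right) = -3 - - \frac{29}{2} = -3 + \frac{29}{2} = \frac{23}{2} \approx 11.5$)
$\frac{966 - 733}{G} = \frac{966 - 733}{\frac{23}{2}} = 233 \cdot \frac{2}{23} = \frac{466}{23}$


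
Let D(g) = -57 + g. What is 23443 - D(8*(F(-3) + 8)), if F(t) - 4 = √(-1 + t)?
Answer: 23404 - 16*I ≈ 23404.0 - 16.0*I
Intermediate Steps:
F(t) = 4 + √(-1 + t)
23443 - D(8*(F(-3) + 8)) = 23443 - (-57 + 8*((4 + √(-1 - 3)) + 8)) = 23443 - (-57 + 8*((4 + √(-4)) + 8)) = 23443 - (-57 + 8*((4 + 2*I) + 8)) = 23443 - (-57 + 8*(12 + 2*I)) = 23443 - (-57 + (96 + 16*I)) = 23443 - (39 + 16*I) = 23443 + (-39 - 16*I) = 23404 - 16*I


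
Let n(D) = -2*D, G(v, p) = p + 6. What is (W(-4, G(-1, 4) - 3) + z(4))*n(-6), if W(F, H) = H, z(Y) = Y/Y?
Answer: 96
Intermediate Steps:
G(v, p) = 6 + p
z(Y) = 1
(W(-4, G(-1, 4) - 3) + z(4))*n(-6) = (((6 + 4) - 3) + 1)*(-2*(-6)) = ((10 - 3) + 1)*12 = (7 + 1)*12 = 8*12 = 96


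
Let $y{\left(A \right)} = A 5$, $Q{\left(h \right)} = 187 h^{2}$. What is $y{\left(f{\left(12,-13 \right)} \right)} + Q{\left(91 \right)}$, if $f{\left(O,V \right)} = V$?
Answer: $1548482$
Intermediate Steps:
$y{\left(A \right)} = 5 A$
$y{\left(f{\left(12,-13 \right)} \right)} + Q{\left(91 \right)} = 5 \left(-13\right) + 187 \cdot 91^{2} = -65 + 187 \cdot 8281 = -65 + 1548547 = 1548482$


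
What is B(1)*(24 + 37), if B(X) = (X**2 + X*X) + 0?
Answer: 122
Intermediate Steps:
B(X) = 2*X**2 (B(X) = (X**2 + X**2) + 0 = 2*X**2 + 0 = 2*X**2)
B(1)*(24 + 37) = (2*1**2)*(24 + 37) = (2*1)*61 = 2*61 = 122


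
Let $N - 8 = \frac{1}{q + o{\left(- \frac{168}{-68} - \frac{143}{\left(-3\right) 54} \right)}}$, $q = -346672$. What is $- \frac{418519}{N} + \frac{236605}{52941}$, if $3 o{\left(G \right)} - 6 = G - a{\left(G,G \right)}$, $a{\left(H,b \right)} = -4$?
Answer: $- \frac{63455401564320168281}{1213054606177050} \approx -52310.0$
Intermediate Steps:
$o{\left(G \right)} = \frac{10}{3} + \frac{G}{3}$ ($o{\left(G \right)} = 2 + \frac{G - -4}{3} = 2 + \frac{G + 4}{3} = 2 + \frac{4 + G}{3} = 2 + \left(\frac{4}{3} + \frac{G}{3}\right) = \frac{10}{3} + \frac{G}{3}$)
$N = \frac{22913330050}{2864167289}$ ($N = 8 + \frac{1}{-346672 + \left(\frac{10}{3} + \frac{- \frac{168}{-68} - \frac{143}{\left(-3\right) 54}}{3}\right)} = 8 + \frac{1}{-346672 + \left(\frac{10}{3} + \frac{\left(-168\right) \left(- \frac{1}{68}\right) - \frac{143}{-162}}{3}\right)} = 8 + \frac{1}{-346672 + \left(\frac{10}{3} + \frac{\frac{42}{17} - - \frac{143}{162}}{3}\right)} = 8 + \frac{1}{-346672 + \left(\frac{10}{3} + \frac{\frac{42}{17} + \frac{143}{162}}{3}\right)} = 8 + \frac{1}{-346672 + \left(\frac{10}{3} + \frac{1}{3} \cdot \frac{9235}{2754}\right)} = 8 + \frac{1}{-346672 + \left(\frac{10}{3} + \frac{9235}{8262}\right)} = 8 + \frac{1}{-346672 + \frac{36775}{8262}} = 8 + \frac{1}{- \frac{2864167289}{8262}} = 8 - \frac{8262}{2864167289} = \frac{22913330050}{2864167289} \approx 8.0$)
$- \frac{418519}{N} + \frac{236605}{52941} = - \frac{418519}{\frac{22913330050}{2864167289}} + \frac{236605}{52941} = \left(-418519\right) \frac{2864167289}{22913330050} + 236605 \cdot \frac{1}{52941} = - \frac{1198708429624991}{22913330050} + \frac{236605}{52941} = - \frac{63455401564320168281}{1213054606177050}$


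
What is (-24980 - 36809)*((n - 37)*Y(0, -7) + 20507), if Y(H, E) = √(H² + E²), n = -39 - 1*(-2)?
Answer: -1235100321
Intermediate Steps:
n = -37 (n = -39 + 2 = -37)
Y(H, E) = √(E² + H²)
(-24980 - 36809)*((n - 37)*Y(0, -7) + 20507) = (-24980 - 36809)*((-37 - 37)*√((-7)² + 0²) + 20507) = -61789*(-74*√(49 + 0) + 20507) = -61789*(-74*√49 + 20507) = -61789*(-74*7 + 20507) = -61789*(-518 + 20507) = -61789*19989 = -1235100321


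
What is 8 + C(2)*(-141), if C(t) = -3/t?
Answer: 439/2 ≈ 219.50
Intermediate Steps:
8 + C(2)*(-141) = 8 - 3/2*(-141) = 8 + 423/2 = 439/2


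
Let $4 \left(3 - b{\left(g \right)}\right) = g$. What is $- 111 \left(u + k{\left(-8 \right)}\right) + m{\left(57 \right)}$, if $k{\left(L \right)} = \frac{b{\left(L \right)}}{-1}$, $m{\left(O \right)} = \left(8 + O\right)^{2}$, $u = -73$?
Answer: $12883$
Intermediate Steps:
$b{\left(g \right)} = 3 - \frac{g}{4}$
$k{\left(L \right)} = -3 + \frac{L}{4}$ ($k{\left(L \right)} = \frac{3 - \frac{L}{4}}{-1} = \left(3 - \frac{L}{4}\right) \left(-1\right) = -3 + \frac{L}{4}$)
$- 111 \left(u + k{\left(-8 \right)}\right) + m{\left(57 \right)} = - 111 \left(-73 + \left(-3 + \frac{1}{4} \left(-8\right)\right)\right) + \left(8 + 57\right)^{2} = - 111 \left(-73 - 5\right) + 65^{2} = - 111 \left(-73 - 5\right) + 4225 = \left(-111\right) \left(-78\right) + 4225 = 8658 + 4225 = 12883$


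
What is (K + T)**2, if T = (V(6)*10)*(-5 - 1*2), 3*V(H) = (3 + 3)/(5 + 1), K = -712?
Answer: 4866436/9 ≈ 5.4072e+5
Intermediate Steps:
V(H) = 1/3 (V(H) = ((3 + 3)/(5 + 1))/3 = (6/6)/3 = (6*(1/6))/3 = (1/3)*1 = 1/3)
T = -70/3 (T = ((1/3)*10)*(-5 - 1*2) = 10*(-5 - 2)/3 = (10/3)*(-7) = -70/3 ≈ -23.333)
(K + T)**2 = (-712 - 70/3)**2 = (-2206/3)**2 = 4866436/9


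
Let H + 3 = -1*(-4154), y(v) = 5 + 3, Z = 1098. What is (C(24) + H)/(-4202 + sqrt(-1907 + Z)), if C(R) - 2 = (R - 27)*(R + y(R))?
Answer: -17047514/17657613 - 4057*I*sqrt(809)/17657613 ≈ -0.96545 - 0.006535*I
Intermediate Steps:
y(v) = 8
C(R) = 2 + (-27 + R)*(8 + R) (C(R) = 2 + (R - 27)*(R + 8) = 2 + (-27 + R)*(8 + R))
H = 4151 (H = -3 - 1*(-4154) = -3 + 4154 = 4151)
(C(24) + H)/(-4202 + sqrt(-1907 + Z)) = ((-214 + 24**2 - 19*24) + 4151)/(-4202 + sqrt(-1907 + 1098)) = ((-214 + 576 - 456) + 4151)/(-4202 + sqrt(-809)) = (-94 + 4151)/(-4202 + I*sqrt(809)) = 4057/(-4202 + I*sqrt(809))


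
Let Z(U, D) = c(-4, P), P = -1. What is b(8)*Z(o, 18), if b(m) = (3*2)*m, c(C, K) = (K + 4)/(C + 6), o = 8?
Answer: 72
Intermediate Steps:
c(C, K) = (4 + K)/(6 + C)
Z(U, D) = 3/2 (Z(U, D) = (4 - 1)/(6 - 4) = 3/2)
b(m) = 6*m
b(8)*Z(o, 18) = (6*8)*(3/2) = 48*(3/2) = 72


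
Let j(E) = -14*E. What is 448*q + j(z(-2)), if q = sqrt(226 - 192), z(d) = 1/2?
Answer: -7 + 448*sqrt(34) ≈ 2605.3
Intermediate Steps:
z(d) = 1/2
q = sqrt(34) ≈ 5.8309
448*q + j(z(-2)) = 448*sqrt(34) - 14*1/2 = 448*sqrt(34) - 7 = -7 + 448*sqrt(34)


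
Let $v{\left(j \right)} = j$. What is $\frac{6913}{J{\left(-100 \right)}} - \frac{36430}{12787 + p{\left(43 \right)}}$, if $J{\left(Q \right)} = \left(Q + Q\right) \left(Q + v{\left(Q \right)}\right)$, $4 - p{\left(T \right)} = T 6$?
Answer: $- \frac{1370559371}{501320000} \approx -2.7339$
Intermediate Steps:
$p{\left(T \right)} = 4 - 6 T$ ($p{\left(T \right)} = 4 - T 6 = 4 - 6 T$)
$J{\left(Q \right)} = 4 Q^{2}$ ($J{\left(Q \right)} = \left(Q + Q\right) \left(Q + Q\right) = 2 Q 2 Q = 4 Q^{2}$)
$\frac{6913}{J{\left(-100 \right)}} - \frac{36430}{12787 + p{\left(43 \right)}} = \frac{6913}{4 \left(-100\right)^{2}} - \frac{36430}{12787 + \left(4 - 258\right)} = \frac{6913}{4 \cdot 10000} - \frac{36430}{12787 + \left(4 - 258\right)} = \frac{6913}{40000} - \frac{36430}{12787 - 254} = 6913 \cdot \frac{1}{40000} - \frac{36430}{12533} = \frac{6913}{40000} - \frac{36430}{12533} = - \frac{1370559371}{501320000}$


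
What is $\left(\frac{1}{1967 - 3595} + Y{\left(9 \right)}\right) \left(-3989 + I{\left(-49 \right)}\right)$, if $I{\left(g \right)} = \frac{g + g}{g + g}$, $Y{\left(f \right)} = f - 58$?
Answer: $\frac{79533681}{407} \approx 1.9541 \cdot 10^{5}$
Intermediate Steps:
$Y{\left(f \right)} = -58 + f$
$I{\left(g \right)} = 1$ ($I{\left(g \right)} = \frac{2 g}{2 g} = 2 g \frac{1}{2 g} = 1$)
$\left(\frac{1}{1967 - 3595} + Y{\left(9 \right)}\right) \left(-3989 + I{\left(-49 \right)}\right) = \left(\frac{1}{1967 - 3595} + \left(-58 + 9\right)\right) \left(-3989 + 1\right) = \left(\frac{1}{-1628} - 49\right) \left(-3988\right) = \left(- \frac{1}{1628} - 49\right) \left(-3988\right) = \left(- \frac{79773}{1628}\right) \left(-3988\right) = \frac{79533681}{407}$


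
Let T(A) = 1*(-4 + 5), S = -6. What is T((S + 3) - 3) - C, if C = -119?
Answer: 120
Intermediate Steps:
T(A) = 1 (T(A) = 1*1 = 1)
T((S + 3) - 3) - C = 1 - 1*(-119) = 1 + 119 = 120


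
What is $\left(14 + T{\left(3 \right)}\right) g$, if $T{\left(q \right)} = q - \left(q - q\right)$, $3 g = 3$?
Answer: $17$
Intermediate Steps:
$g = 1$ ($g = \frac{1}{3} \cdot 3 = 1$)
$T{\left(q \right)} = q$ ($T{\left(q \right)} = q - 0 = q + 0 = q$)
$\left(14 + T{\left(3 \right)}\right) g = \left(14 + 3\right) 1 = 17 \cdot 1 = 17$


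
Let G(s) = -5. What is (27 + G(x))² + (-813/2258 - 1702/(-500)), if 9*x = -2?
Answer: 68734077/141125 ≈ 487.04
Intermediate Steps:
x = -2/9 (x = (⅑)*(-2) = -2/9 ≈ -0.22222)
(27 + G(x))² + (-813/2258 - 1702/(-500)) = (27 - 5)² + (-813/2258 - 1702/(-500)) = 22² + (-813*1/2258 - 1702*(-1/500)) = 484 + (-813/2258 + 851/250) = 484 + 429577/141125 = 68734077/141125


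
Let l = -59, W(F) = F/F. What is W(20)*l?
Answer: -59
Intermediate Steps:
W(F) = 1
W(20)*l = 1*(-59) = -59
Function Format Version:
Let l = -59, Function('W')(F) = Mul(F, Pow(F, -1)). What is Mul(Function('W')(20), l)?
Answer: -59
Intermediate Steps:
Function('W')(F) = 1
Mul(Function('W')(20), l) = Mul(1, -59) = -59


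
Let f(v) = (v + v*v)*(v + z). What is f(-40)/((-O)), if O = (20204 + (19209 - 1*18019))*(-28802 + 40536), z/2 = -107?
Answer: 99060/62759299 ≈ 0.0015784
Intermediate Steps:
z = -214 (z = 2*(-107) = -214)
f(v) = (-214 + v)*(v + v²) (f(v) = (v + v*v)*(v - 214) = (v + v²)*(-214 + v) = (-214 + v)*(v + v²))
O = 251037196 (O = (20204 + (19209 - 18019))*11734 = (20204 + 1190)*11734 = 21394*11734 = 251037196)
f(-40)/((-O)) = (-40*(-214 + (-40)² - 213*(-40)))/((-1*251037196)) = -40*(-214 + 1600 + 8520)/(-251037196) = -40*9906*(-1/251037196) = -396240*(-1/251037196) = 99060/62759299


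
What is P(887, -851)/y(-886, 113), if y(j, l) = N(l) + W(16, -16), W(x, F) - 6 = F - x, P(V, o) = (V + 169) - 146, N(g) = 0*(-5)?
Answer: -35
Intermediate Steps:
N(g) = 0
P(V, o) = 23 + V (P(V, o) = (169 + V) - 146 = 23 + V)
W(x, F) = 6 + F - x (W(x, F) = 6 + (F - x) = 6 + F - x)
y(j, l) = -26 (y(j, l) = 0 + (6 - 16 - 1*16) = 0 + (6 - 16 - 16) = 0 - 26 = -26)
P(887, -851)/y(-886, 113) = (23 + 887)/(-26) = 910*(-1/26) = -35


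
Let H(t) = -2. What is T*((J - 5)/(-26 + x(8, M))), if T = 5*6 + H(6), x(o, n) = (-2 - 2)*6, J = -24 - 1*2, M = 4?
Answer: 434/25 ≈ 17.360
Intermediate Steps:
J = -26 (J = -24 - 2 = -26)
x(o, n) = -24 (x(o, n) = -4*6 = -24)
T = 28 (T = 5*6 - 2 = 30 - 2 = 28)
T*((J - 5)/(-26 + x(8, M))) = 28*((-26 - 5)/(-26 - 24)) = 28*(-31/(-50)) = 28*(-31*(-1/50)) = 28*(31/50) = 434/25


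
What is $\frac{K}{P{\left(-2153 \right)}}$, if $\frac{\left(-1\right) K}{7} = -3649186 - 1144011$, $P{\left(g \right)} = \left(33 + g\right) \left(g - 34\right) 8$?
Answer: $\frac{33552379}{37091520} \approx 0.90458$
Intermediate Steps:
$P{\left(g \right)} = 8 \left(-34 + g\right) \left(33 + g\right)$ ($P{\left(g \right)} = \left(33 + g\right) \left(-34 + g\right) 8 = \left(-34 + g\right) \left(33 + g\right) 8 = 8 \left(-34 + g\right) \left(33 + g\right)$)
$K = 33552379$ ($K = - 7 \left(-3649186 - 1144011\right) = \left(-7\right) \left(-4793197\right) = 33552379$)
$\frac{K}{P{\left(-2153 \right)}} = \frac{33552379}{-8976 - -17224 + 8 \left(-2153\right)^{2}} = \frac{33552379}{-8976 + 17224 + 8 \cdot 4635409} = \frac{33552379}{-8976 + 17224 + 37083272} = \frac{33552379}{37091520}$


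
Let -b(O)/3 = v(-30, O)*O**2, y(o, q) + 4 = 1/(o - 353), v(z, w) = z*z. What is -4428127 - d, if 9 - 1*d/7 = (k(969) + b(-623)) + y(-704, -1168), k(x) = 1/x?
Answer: -1073991163583354/146319 ≈ -7.3401e+9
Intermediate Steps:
v(z, w) = z**2
y(o, q) = -4 + 1/(-353 + o) (y(o, q) = -4 + 1/(o - 353) = -4 + 1/(-353 + o))
b(O) = -2700*O**2 (b(O) = -3*(-30)**2*O**2 = -2700*O**2)
d = 1073343244468841/146319 (d = 63 - 7*((1/969 - 2700*(-623)**2) + (1413 - 4*(-704))/(-353 - 704)) = 63 - 7*((1/969 - 2700*388129) + (1413 + 2816)/(-1057)) = 63 - 7*((1/969 - 1047948300) - 1/1057*4229) = 63 - 7*(-1015461902699/969 - 4229/1057) = 63 - 7*(-1073343235250744/1024233) = 63 + 1073343235250744/146319 = 1073343244468841/146319 ≈ 7.3356e+9)
-4428127 - d = -4428127 - 1*1073343244468841/146319 = -4428127 - 1073343244468841/146319 = -1073991163583354/146319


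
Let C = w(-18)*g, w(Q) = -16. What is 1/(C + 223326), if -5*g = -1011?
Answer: 5/1100454 ≈ 4.5436e-6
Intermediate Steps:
g = 1011/5 (g = -⅕*(-1011) = 1011/5 ≈ 202.20)
C = -16176/5 (C = -16*1011/5 = -16176/5 ≈ -3235.2)
1/(C + 223326) = 1/(-16176/5 + 223326) = 1/(1100454/5) = 5/1100454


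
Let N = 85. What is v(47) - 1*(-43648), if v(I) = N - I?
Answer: 43686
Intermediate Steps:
v(I) = 85 - I
v(47) - 1*(-43648) = (85 - 1*47) - 1*(-43648) = (85 - 47) + 43648 = 38 + 43648 = 43686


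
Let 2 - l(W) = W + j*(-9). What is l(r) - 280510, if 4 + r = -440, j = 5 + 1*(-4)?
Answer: -280055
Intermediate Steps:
j = 1 (j = 5 - 4 = 1)
r = -444 (r = -4 - 440 = -444)
l(W) = 11 - W (l(W) = 2 - (W + 1*(-9)) = 2 - (W - 9) = 2 - (-9 + W) = 2 + (9 - W) = 11 - W)
l(r) - 280510 = (11 - 1*(-444)) - 280510 = (11 + 444) - 280510 = 455 - 280510 = -280055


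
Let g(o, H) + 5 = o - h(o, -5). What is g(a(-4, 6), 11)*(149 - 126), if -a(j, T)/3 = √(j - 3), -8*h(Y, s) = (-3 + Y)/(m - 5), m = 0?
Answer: -4531/40 - 2691*I*√7/40 ≈ -113.28 - 177.99*I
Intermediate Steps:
h(Y, s) = -3/40 + Y/40 (h(Y, s) = -(-3 + Y)/(8*(0 - 5)) = -(-3 + Y)/(8*(-5)) = -(-3 + Y)*(-1)/(8*5) = -(⅗ - Y/5)/8 = -3/40 + Y/40)
a(j, T) = -3*√(-3 + j) (a(j, T) = -3*√(j - 3) = -3*√(-3 + j))
g(o, H) = -197/40 + 39*o/40 (g(o, H) = -5 + (o - (-3/40 + o/40)) = -5 + (o + (3/40 - o/40)) = -5 + (3/40 + 39*o/40) = -197/40 + 39*o/40)
g(a(-4, 6), 11)*(149 - 126) = (-197/40 + 39*(-3*√(-3 - 4))/40)*(149 - 126) = (-197/40 + 39*(-3*I*√7)/40)*23 = (-197/40 - 117*I*√7/40)*23 = -4531/40 - 2691*I*√7/40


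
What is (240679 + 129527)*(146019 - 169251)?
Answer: -8600625792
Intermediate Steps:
(240679 + 129527)*(146019 - 169251) = 370206*(-23232) = -8600625792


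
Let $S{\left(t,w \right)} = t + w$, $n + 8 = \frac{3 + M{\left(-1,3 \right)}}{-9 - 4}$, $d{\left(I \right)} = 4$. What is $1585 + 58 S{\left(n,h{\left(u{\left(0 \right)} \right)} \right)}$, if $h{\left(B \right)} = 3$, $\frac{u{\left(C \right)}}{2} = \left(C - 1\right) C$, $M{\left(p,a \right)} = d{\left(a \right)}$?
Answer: $\frac{16429}{13} \approx 1263.8$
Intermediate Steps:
$M{\left(p,a \right)} = 4$
$u{\left(C \right)} = 2 C \left(-1 + C\right)$ ($u{\left(C \right)} = 2 \left(C - 1\right) C = 2 \left(-1 + C\right) C = 2 C \left(-1 + C\right)$)
$n = - \frac{111}{13}$ ($n = -8 + \frac{3 + 4}{-9 - 4} = -8 + \frac{7}{-13} = -8 + 7 \left(- \frac{1}{13}\right) = -8 - \frac{7}{13} = - \frac{111}{13} \approx -8.5385$)
$1585 + 58 S{\left(n,h{\left(u{\left(0 \right)} \right)} \right)} = 1585 + 58 \left(- \frac{111}{13} + 3\right) = 1585 + 58 \left(- \frac{72}{13}\right) = 1585 - \frac{4176}{13} = \frac{16429}{13}$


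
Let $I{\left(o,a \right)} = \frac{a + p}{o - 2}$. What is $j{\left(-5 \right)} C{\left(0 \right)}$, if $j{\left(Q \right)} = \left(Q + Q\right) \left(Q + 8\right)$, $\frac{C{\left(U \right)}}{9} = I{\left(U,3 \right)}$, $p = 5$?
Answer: $1080$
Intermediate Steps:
$I{\left(o,a \right)} = \frac{5 + a}{-2 + o}$ ($I{\left(o,a \right)} = \frac{a + 5}{o - 2} = \frac{5 + a}{-2 + o}$)
$C{\left(U \right)} = \frac{72}{-2 + U}$ ($C{\left(U \right)} = 9 \frac{5 + 3}{-2 + U} = 9 \frac{1}{-2 + U} 8 = 9 \frac{8}{-2 + U} = \frac{72}{-2 + U}$)
$j{\left(Q \right)} = 2 Q \left(8 + Q\right)$
$j{\left(-5 \right)} C{\left(0 \right)} = 2 \left(-5\right) \left(8 - 5\right) \frac{72}{-2 + 0} = 2 \left(-5\right) 3 \frac{72}{-2} = - 30 \cdot 72 \left(- \frac{1}{2}\right) = \left(-30\right) \left(-36\right) = 1080$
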